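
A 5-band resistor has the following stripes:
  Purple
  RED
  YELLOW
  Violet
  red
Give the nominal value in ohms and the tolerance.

Violet → 7 (first significant figure)
Red → 2 (second significant figure)
Yellow → 4 (third significant figure)
Violet → ×10^7 multiplier
Red → ±2% tolerance
724 × 10000000 = 7240000000 Ω

7240000000 Ω ±2%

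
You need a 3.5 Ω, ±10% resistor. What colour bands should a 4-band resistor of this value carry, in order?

3.5 Ω = 35 × 10^-1.
3 → orange
5 → green
Multiplier 10^-1 → gold.
±10% tolerance → silver.

orange, green, gold, silver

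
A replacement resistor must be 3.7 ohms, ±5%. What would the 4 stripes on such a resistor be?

3.7 Ω = 37 × 10^-1.
3 → orange
7 → violet
Multiplier 10^-1 → gold.
±5% tolerance → gold.

orange, violet, gold, gold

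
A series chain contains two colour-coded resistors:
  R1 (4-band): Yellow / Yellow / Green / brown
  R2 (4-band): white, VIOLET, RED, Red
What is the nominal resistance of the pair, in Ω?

4409700 Ω

R1: yellow, yellow → 44; green ×10^5 → 4400000 Ω.
R2: white, violet → 97; red ×10^2 → 9700 Ω.
Series: 4400000 + 9700 = 4409700 Ω.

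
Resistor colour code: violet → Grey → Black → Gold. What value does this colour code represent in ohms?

Violet → 7 (first significant figure)
Grey → 8 (second significant figure)
Black → ×1 multiplier
78 × 1 = 78 Ω

78 Ω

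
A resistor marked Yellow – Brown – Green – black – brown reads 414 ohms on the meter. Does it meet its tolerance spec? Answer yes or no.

Yellow → 4 (first significant figure)
Brown → 1 (second significant figure)
Green → 5 (third significant figure)
Black → ×1 multiplier
Brown → ±1% tolerance
415 × 1 = 415 Ω
Allowed range: 410.85 Ω to 419.15 Ω.
414 ohms lies inside that range.

yes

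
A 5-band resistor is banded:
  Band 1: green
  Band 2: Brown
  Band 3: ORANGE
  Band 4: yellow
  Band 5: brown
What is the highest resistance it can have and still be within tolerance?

5181300 Ω

Green → 5 (first significant figure)
Brown → 1 (second significant figure)
Orange → 3 (third significant figure)
Yellow → ×10^4 multiplier
Brown → ±1% tolerance
513 × 10000 = 5130000 Ω
Highest = 5130000 × (1 + 1/100) = 5181300 Ω.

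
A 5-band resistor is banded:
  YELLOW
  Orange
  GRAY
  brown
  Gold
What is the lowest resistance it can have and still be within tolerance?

Yellow → 4 (first significant figure)
Orange → 3 (second significant figure)
Grey → 8 (third significant figure)
Brown → ×10 multiplier
Gold → ±5% tolerance
438 × 10 = 4380 Ω
Lowest = 4380 × (1 − 5/100) = 4161 Ω.

4161 Ω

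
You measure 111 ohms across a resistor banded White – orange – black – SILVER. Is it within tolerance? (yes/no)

no

White → 9 (first significant figure)
Orange → 3 (second significant figure)
Black → ×1 multiplier
Silver → ±10% tolerance
93 × 1 = 93 Ω
Allowed range: 83.7 Ω to 102.3 Ω.
111 ohms lies outside that range.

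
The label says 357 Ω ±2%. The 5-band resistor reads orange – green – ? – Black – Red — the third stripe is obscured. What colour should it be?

357 Ω = 357 × 10^0.
The third band gives digit 7 of the significand, and 7 is violet.

violet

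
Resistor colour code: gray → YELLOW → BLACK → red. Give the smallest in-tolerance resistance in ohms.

Grey → 8 (first significant figure)
Yellow → 4 (second significant figure)
Black → ×1 multiplier
Red → ±2% tolerance
84 × 1 = 84 Ω
Smallest = 84 × (1 − 2/100) = 82.32 Ω.

82.32 Ω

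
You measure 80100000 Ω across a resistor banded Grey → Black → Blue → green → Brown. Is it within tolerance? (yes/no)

yes

Grey → 8 (first significant figure)
Black → 0 (second significant figure)
Blue → 6 (third significant figure)
Green → ×10^5 multiplier
Brown → ±1% tolerance
806 × 100000 = 80600000 Ω
Allowed range: 79794000 Ω to 81406000 Ω.
80100000 Ω lies inside that range.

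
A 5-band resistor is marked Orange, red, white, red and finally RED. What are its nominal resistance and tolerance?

Orange → 3 (first significant figure)
Red → 2 (second significant figure)
White → 9 (third significant figure)
Red → ×10^2 multiplier
Red → ±2% tolerance
329 × 100 = 32900 Ω

32900 Ω ±2%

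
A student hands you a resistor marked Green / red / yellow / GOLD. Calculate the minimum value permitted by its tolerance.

Green → 5 (first significant figure)
Red → 2 (second significant figure)
Yellow → ×10^4 multiplier
Gold → ±5% tolerance
52 × 10000 = 520000 Ω
Minimum = 520000 × (1 − 5/100) = 494000 Ω.

494000 Ω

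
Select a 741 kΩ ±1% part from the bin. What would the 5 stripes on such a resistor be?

741000 Ω = 741 × 10^3.
7 → violet
4 → yellow
1 → brown
Multiplier 10^3 → orange.
±1% tolerance → brown.

violet, yellow, brown, orange, brown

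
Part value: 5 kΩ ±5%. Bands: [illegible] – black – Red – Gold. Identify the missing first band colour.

green

5000 Ω = 50 × 10^2.
The first band gives digit 5 of the significand, and 5 is green.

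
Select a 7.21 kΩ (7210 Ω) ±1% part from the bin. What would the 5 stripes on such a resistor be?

7210 Ω = 721 × 10^1.
7 → violet
2 → red
1 → brown
Multiplier 10^1 → brown.
±1% tolerance → brown.

violet, red, brown, brown, brown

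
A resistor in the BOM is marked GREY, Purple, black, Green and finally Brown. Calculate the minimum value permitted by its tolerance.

86130000 Ω

Grey → 8 (first significant figure)
Violet → 7 (second significant figure)
Black → 0 (third significant figure)
Green → ×10^5 multiplier
Brown → ±1% tolerance
870 × 100000 = 87000000 Ω
Minimum = 87000000 × (1 − 1/100) = 86130000 Ω.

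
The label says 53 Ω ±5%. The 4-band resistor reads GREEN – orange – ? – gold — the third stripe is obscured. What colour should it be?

black

53 Ω = 53 × 10^0.
The third band is the multiplier, 10^0, which is black.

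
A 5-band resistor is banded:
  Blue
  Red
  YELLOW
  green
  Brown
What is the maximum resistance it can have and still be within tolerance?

Blue → 6 (first significant figure)
Red → 2 (second significant figure)
Yellow → 4 (third significant figure)
Green → ×10^5 multiplier
Brown → ±1% tolerance
624 × 100000 = 62400000 Ω
Maximum = 62400000 × (1 + 1/100) = 63024000 Ω.

63024000 Ω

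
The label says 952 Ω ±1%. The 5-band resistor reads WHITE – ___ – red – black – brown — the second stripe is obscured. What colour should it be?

green

952 Ω = 952 × 10^0.
The second band gives digit 5 of the significand, and 5 is green.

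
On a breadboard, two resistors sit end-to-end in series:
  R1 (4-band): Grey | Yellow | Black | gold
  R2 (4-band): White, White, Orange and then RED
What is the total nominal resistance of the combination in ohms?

R1: grey, yellow → 84; black ×1 → 84 Ω.
R2: white, white → 99; orange ×10^3 → 99000 Ω.
Series: 84 + 99000 = 99084 Ω.

99084 Ω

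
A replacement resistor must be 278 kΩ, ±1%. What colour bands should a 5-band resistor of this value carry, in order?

red, violet, grey, orange, brown

278000 Ω = 278 × 10^3.
2 → red
7 → violet
8 → grey
Multiplier 10^3 → orange.
±1% tolerance → brown.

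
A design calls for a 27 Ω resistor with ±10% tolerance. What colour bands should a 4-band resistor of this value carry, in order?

27 Ω = 27 × 10^0.
2 → red
7 → violet
Multiplier 10^0 → black.
±10% tolerance → silver.

red, violet, black, silver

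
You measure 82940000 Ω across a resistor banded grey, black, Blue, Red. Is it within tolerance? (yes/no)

no

Grey → 8 (first significant figure)
Black → 0 (second significant figure)
Blue → ×10^6 multiplier
Red → ±2% tolerance
80 × 1000000 = 80000000 Ω
Allowed range: 78400000 Ω to 81600000 Ω.
82940000 Ω lies outside that range.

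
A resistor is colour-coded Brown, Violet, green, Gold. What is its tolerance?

±5%

The last band, gold, is the tolerance band.
Gold corresponds to ±5%.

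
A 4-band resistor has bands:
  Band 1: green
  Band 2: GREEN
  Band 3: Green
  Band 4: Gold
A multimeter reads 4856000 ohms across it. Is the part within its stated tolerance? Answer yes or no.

Green → 5 (first significant figure)
Green → 5 (second significant figure)
Green → ×10^5 multiplier
Gold → ±5% tolerance
55 × 100000 = 5500000 Ω
Allowed range: 5225000 Ω to 5775000 Ω.
4856000 ohms lies outside that range.

no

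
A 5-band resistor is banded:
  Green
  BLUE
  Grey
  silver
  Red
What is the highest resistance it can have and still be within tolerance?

Green → 5 (first significant figure)
Blue → 6 (second significant figure)
Grey → 8 (third significant figure)
Silver → ×0.01 multiplier
Red → ±2% tolerance
568 × 0.01 = 5.68 Ω
Highest = 5.68 × (1 + 2/100) = 5.7936 Ω.

5.7936 Ω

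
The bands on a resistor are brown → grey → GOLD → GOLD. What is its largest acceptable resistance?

Brown → 1 (first significant figure)
Grey → 8 (second significant figure)
Gold → ×0.1 multiplier
Gold → ±5% tolerance
18 × 0.1 = 1.8 Ω
Largest = 1.8 × (1 + 5/100) = 1.89 Ω.

1.89 Ω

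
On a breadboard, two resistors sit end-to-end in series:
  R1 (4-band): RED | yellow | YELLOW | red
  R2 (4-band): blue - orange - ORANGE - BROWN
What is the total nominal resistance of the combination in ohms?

303000 Ω

R1: red, yellow → 24; yellow ×10^4 → 240000 Ω.
R2: blue, orange → 63; orange ×10^3 → 63000 Ω.
Series: 240000 + 63000 = 303000 Ω.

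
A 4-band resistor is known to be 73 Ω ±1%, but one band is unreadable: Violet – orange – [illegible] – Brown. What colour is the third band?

73 Ω = 73 × 10^0.
The third band is the multiplier, 10^0, which is black.

black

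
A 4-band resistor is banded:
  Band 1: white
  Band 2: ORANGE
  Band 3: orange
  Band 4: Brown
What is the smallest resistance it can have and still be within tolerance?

White → 9 (first significant figure)
Orange → 3 (second significant figure)
Orange → ×10^3 multiplier
Brown → ±1% tolerance
93 × 1000 = 93000 Ω
Smallest = 93000 × (1 − 1/100) = 92070 Ω.

92070 Ω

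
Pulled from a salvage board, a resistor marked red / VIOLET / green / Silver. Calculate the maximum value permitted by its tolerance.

2970000 Ω

Red → 2 (first significant figure)
Violet → 7 (second significant figure)
Green → ×10^5 multiplier
Silver → ±10% tolerance
27 × 100000 = 2700000 Ω
Maximum = 2700000 × (1 + 10/100) = 2970000 Ω.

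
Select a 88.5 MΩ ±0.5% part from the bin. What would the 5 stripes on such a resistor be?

88500000 Ω = 885 × 10^5.
8 → grey
8 → grey
5 → green
Multiplier 10^5 → green.
±0.5% tolerance → green.

grey, grey, green, green, green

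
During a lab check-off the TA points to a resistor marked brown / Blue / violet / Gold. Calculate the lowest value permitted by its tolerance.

Brown → 1 (first significant figure)
Blue → 6 (second significant figure)
Violet → ×10^7 multiplier
Gold → ±5% tolerance
16 × 10000000 = 160000000 Ω
Lowest = 160000000 × (1 − 5/100) = 152000000 Ω.

152000000 Ω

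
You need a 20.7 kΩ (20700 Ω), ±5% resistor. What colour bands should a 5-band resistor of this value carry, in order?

red, black, violet, red, gold

20700 Ω = 207 × 10^2.
2 → red
0 → black
7 → violet
Multiplier 10^2 → red.
±5% tolerance → gold.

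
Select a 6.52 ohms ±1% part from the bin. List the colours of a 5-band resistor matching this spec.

6.52 Ω = 652 × 10^-2.
6 → blue
5 → green
2 → red
Multiplier 10^-2 → silver.
±1% tolerance → brown.

blue, green, red, silver, brown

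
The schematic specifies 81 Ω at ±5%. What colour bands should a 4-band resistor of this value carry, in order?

grey, brown, black, gold

81 Ω = 81 × 10^0.
8 → grey
1 → brown
Multiplier 10^0 → black.
±5% tolerance → gold.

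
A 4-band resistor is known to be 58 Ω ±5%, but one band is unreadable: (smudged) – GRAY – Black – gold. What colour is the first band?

green

58 Ω = 58 × 10^0.
The first band gives digit 5 of the significand, and 5 is green.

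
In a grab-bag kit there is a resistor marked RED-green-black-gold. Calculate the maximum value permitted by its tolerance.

Red → 2 (first significant figure)
Green → 5 (second significant figure)
Black → ×1 multiplier
Gold → ±5% tolerance
25 × 1 = 25 Ω
Maximum = 25 × (1 + 5/100) = 26.25 Ω.

26.25 Ω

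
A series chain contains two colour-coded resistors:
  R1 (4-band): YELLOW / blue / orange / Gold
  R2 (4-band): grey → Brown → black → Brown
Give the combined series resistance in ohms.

46081 Ω

R1: yellow, blue → 46; orange ×10^3 → 46000 Ω.
R2: grey, brown → 81; black ×1 → 81 Ω.
Series: 46000 + 81 = 46081 Ω.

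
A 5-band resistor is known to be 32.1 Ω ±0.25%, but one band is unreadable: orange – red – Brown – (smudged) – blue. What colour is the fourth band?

32.1 Ω = 321 × 10^-1.
The fourth band is the multiplier, 10^-1, which is gold.

gold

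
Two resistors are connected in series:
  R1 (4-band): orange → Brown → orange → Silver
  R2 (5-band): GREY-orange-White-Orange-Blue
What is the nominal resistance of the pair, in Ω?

870000 Ω

R1: orange, brown → 31; orange ×10^3 → 31000 Ω.
R2: grey, orange, white → 839; orange ×10^3 → 839000 Ω.
Series: 31000 + 839000 = 870000 Ω.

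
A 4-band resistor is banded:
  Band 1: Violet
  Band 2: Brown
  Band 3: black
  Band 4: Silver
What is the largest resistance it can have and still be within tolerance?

Violet → 7 (first significant figure)
Brown → 1 (second significant figure)
Black → ×1 multiplier
Silver → ±10% tolerance
71 × 1 = 71 Ω
Largest = 71 × (1 + 10/100) = 78.1 Ω.

78.1 Ω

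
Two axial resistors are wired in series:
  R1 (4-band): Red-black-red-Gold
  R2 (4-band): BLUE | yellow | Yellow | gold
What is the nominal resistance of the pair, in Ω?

642000 Ω

R1: red, black → 20; red ×10^2 → 2000 Ω.
R2: blue, yellow → 64; yellow ×10^4 → 640000 Ω.
Series: 2000 + 640000 = 642000 Ω.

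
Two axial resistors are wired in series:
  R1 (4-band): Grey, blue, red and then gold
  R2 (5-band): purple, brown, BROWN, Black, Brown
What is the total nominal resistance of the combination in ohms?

9311 Ω

R1: grey, blue → 86; red ×10^2 → 8600 Ω.
R2: violet, brown, brown → 711; black ×1 → 711 Ω.
Series: 8600 + 711 = 9311 Ω.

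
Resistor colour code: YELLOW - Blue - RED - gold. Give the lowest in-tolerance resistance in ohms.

Yellow → 4 (first significant figure)
Blue → 6 (second significant figure)
Red → ×10^2 multiplier
Gold → ±5% tolerance
46 × 100 = 4600 Ω
Lowest = 4600 × (1 − 5/100) = 4370 Ω.

4370 Ω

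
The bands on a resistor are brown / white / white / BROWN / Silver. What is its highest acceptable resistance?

Brown → 1 (first significant figure)
White → 9 (second significant figure)
White → 9 (third significant figure)
Brown → ×10 multiplier
Silver → ±10% tolerance
199 × 10 = 1990 Ω
Highest = 1990 × (1 + 10/100) = 2189 Ω.

2189 Ω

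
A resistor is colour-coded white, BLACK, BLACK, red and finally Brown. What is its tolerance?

The last band, brown, is the tolerance band.
Brown corresponds to ±1%.

±1%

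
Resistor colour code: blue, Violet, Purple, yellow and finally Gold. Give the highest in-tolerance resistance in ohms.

7108500 Ω

Blue → 6 (first significant figure)
Violet → 7 (second significant figure)
Violet → 7 (third significant figure)
Yellow → ×10^4 multiplier
Gold → ±5% tolerance
677 × 10000 = 6770000 Ω
Highest = 6770000 × (1 + 5/100) = 7108500 Ω.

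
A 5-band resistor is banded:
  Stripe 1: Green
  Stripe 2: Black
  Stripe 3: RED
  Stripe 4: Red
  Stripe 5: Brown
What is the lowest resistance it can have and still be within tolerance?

49698 Ω

Green → 5 (first significant figure)
Black → 0 (second significant figure)
Red → 2 (third significant figure)
Red → ×10^2 multiplier
Brown → ±1% tolerance
502 × 100 = 50200 Ω
Lowest = 50200 × (1 − 1/100) = 49698 Ω.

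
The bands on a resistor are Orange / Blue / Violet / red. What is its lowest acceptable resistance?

Orange → 3 (first significant figure)
Blue → 6 (second significant figure)
Violet → ×10^7 multiplier
Red → ±2% tolerance
36 × 10000000 = 360000000 Ω
Lowest = 360000000 × (1 − 2/100) = 352800000 Ω.

352800000 Ω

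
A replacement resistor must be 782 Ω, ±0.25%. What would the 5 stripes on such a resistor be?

violet, grey, red, black, blue

782 Ω = 782 × 10^0.
7 → violet
8 → grey
2 → red
Multiplier 10^0 → black.
±0.25% tolerance → blue.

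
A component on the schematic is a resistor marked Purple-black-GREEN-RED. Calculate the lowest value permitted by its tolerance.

Violet → 7 (first significant figure)
Black → 0 (second significant figure)
Green → ×10^5 multiplier
Red → ±2% tolerance
70 × 100000 = 7000000 Ω
Lowest = 7000000 × (1 − 2/100) = 6860000 Ω.

6860000 Ω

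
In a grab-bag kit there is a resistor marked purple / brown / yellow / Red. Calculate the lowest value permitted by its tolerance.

Violet → 7 (first significant figure)
Brown → 1 (second significant figure)
Yellow → ×10^4 multiplier
Red → ±2% tolerance
71 × 10000 = 710000 Ω
Lowest = 710000 × (1 − 2/100) = 695800 Ω.

695800 Ω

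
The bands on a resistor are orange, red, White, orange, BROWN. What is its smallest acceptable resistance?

325710 Ω

Orange → 3 (first significant figure)
Red → 2 (second significant figure)
White → 9 (third significant figure)
Orange → ×10^3 multiplier
Brown → ±1% tolerance
329 × 1000 = 329000 Ω
Smallest = 329000 × (1 − 1/100) = 325710 Ω.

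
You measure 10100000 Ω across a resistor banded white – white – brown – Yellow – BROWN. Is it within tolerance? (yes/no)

White → 9 (first significant figure)
White → 9 (second significant figure)
Brown → 1 (third significant figure)
Yellow → ×10^4 multiplier
Brown → ±1% tolerance
991 × 10000 = 9910000 Ω
Allowed range: 9810900 Ω to 10009100 Ω.
10100000 Ω lies outside that range.

no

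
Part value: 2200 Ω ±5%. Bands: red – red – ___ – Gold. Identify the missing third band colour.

2200 Ω = 22 × 10^2.
The third band is the multiplier, 10^2, which is red.

red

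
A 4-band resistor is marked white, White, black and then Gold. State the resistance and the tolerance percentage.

99 Ω ±5%

White → 9 (first significant figure)
White → 9 (second significant figure)
Black → ×1 multiplier
Gold → ±5% tolerance
99 × 1 = 99 Ω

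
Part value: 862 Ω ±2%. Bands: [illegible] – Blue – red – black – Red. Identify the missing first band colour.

862 Ω = 862 × 10^0.
The first band gives digit 8 of the significand, and 8 is grey.

grey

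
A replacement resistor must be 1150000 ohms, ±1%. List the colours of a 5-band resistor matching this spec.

1150000 Ω = 115 × 10^4.
1 → brown
1 → brown
5 → green
Multiplier 10^4 → yellow.
±1% tolerance → brown.

brown, brown, green, yellow, brown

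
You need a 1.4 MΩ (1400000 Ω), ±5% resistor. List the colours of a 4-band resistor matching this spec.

brown, yellow, green, gold

1400000 Ω = 14 × 10^5.
1 → brown
4 → yellow
Multiplier 10^5 → green.
±5% tolerance → gold.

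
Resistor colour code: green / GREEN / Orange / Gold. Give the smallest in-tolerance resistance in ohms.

52250 Ω

Green → 5 (first significant figure)
Green → 5 (second significant figure)
Orange → ×10^3 multiplier
Gold → ±5% tolerance
55 × 1000 = 55000 Ω
Smallest = 55000 × (1 − 5/100) = 52250 Ω.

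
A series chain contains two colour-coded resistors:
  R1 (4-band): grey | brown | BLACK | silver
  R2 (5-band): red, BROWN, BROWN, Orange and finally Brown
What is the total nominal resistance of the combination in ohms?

211081 Ω

R1: grey, brown → 81; black ×1 → 81 Ω.
R2: red, brown, brown → 211; orange ×10^3 → 211000 Ω.
Series: 81 + 211000 = 211081 Ω.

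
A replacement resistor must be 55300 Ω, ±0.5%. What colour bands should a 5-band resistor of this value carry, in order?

55300 Ω = 553 × 10^2.
5 → green
5 → green
3 → orange
Multiplier 10^2 → red.
±0.5% tolerance → green.

green, green, orange, red, green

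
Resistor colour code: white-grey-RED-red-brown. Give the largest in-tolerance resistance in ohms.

99182 Ω

White → 9 (first significant figure)
Grey → 8 (second significant figure)
Red → 2 (third significant figure)
Red → ×10^2 multiplier
Brown → ±1% tolerance
982 × 100 = 98200 Ω
Largest = 98200 × (1 + 1/100) = 99182 Ω.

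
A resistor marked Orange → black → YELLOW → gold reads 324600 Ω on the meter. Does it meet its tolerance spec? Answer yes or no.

no

Orange → 3 (first significant figure)
Black → 0 (second significant figure)
Yellow → ×10^4 multiplier
Gold → ±5% tolerance
30 × 10000 = 300000 Ω
Allowed range: 285000 Ω to 315000 Ω.
324600 Ω lies outside that range.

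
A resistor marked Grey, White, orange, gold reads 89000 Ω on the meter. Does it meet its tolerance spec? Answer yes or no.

yes

Grey → 8 (first significant figure)
White → 9 (second significant figure)
Orange → ×10^3 multiplier
Gold → ±5% tolerance
89 × 1000 = 89000 Ω
Allowed range: 84550 Ω to 93450 Ω.
89000 Ω lies inside that range.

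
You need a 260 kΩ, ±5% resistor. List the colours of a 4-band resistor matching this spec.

red, blue, yellow, gold

260000 Ω = 26 × 10^4.
2 → red
6 → blue
Multiplier 10^4 → yellow.
±5% tolerance → gold.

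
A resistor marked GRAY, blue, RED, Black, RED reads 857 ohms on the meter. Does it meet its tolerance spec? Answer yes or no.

Grey → 8 (first significant figure)
Blue → 6 (second significant figure)
Red → 2 (third significant figure)
Black → ×1 multiplier
Red → ±2% tolerance
862 × 1 = 862 Ω
Allowed range: 844.76 Ω to 879.24 Ω.
857 ohms lies inside that range.

yes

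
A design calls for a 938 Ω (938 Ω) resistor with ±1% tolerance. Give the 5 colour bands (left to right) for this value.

white, orange, grey, black, brown

938 Ω = 938 × 10^0.
9 → white
3 → orange
8 → grey
Multiplier 10^0 → black.
±1% tolerance → brown.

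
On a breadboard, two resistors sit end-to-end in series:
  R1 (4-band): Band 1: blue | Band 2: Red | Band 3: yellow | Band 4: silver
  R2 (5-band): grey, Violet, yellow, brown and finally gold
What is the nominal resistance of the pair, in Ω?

R1: blue, red → 62; yellow ×10^4 → 620000 Ω.
R2: grey, violet, yellow → 874; brown ×10 → 8740 Ω.
Series: 620000 + 8740 = 628740 Ω.

628740 Ω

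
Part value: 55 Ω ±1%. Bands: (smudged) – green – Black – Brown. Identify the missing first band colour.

green

55 Ω = 55 × 10^0.
The first band gives digit 5 of the significand, and 5 is green.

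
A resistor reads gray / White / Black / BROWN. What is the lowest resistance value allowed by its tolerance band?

88.11 Ω

Grey → 8 (first significant figure)
White → 9 (second significant figure)
Black → ×1 multiplier
Brown → ±1% tolerance
89 × 1 = 89 Ω
Lowest = 89 × (1 − 1/100) = 88.11 Ω.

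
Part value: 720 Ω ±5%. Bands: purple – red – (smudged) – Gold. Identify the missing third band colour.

brown

720 Ω = 72 × 10^1.
The third band is the multiplier, 10^1, which is brown.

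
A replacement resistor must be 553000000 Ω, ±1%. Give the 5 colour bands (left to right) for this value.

553000000 Ω = 553 × 10^6.
5 → green
5 → green
3 → orange
Multiplier 10^6 → blue.
±1% tolerance → brown.

green, green, orange, blue, brown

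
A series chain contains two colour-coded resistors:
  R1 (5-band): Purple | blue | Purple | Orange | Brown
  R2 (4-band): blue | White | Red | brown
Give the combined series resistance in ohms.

R1: violet, blue, violet → 767; orange ×10^3 → 767000 Ω.
R2: blue, white → 69; red ×10^2 → 6900 Ω.
Series: 767000 + 6900 = 773900 Ω.

773900 Ω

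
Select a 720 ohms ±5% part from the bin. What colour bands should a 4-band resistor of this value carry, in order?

720 Ω = 72 × 10^1.
7 → violet
2 → red
Multiplier 10^1 → brown.
±5% tolerance → gold.

violet, red, brown, gold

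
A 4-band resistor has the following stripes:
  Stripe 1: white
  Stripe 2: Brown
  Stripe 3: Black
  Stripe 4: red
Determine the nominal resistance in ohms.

White → 9 (first significant figure)
Brown → 1 (second significant figure)
Black → ×1 multiplier
91 × 1 = 91 Ω

91 Ω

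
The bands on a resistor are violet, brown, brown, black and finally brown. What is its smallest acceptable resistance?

703.89 Ω

Violet → 7 (first significant figure)
Brown → 1 (second significant figure)
Brown → 1 (third significant figure)
Black → ×1 multiplier
Brown → ±1% tolerance
711 × 1 = 711 Ω
Smallest = 711 × (1 − 1/100) = 703.89 Ω.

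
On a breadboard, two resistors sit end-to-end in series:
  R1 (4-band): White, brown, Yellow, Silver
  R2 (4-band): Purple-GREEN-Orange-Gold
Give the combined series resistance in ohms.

R1: white, brown → 91; yellow ×10^4 → 910000 Ω.
R2: violet, green → 75; orange ×10^3 → 75000 Ω.
Series: 910000 + 75000 = 985000 Ω.

985000 Ω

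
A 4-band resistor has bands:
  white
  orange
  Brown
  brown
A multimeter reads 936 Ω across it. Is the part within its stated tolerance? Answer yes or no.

yes

White → 9 (first significant figure)
Orange → 3 (second significant figure)
Brown → ×10 multiplier
Brown → ±1% tolerance
93 × 10 = 930 Ω
Allowed range: 920.7 Ω to 939.3 Ω.
936 Ω lies inside that range.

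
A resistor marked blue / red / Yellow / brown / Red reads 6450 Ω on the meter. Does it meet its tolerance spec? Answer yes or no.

Blue → 6 (first significant figure)
Red → 2 (second significant figure)
Yellow → 4 (third significant figure)
Brown → ×10 multiplier
Red → ±2% tolerance
624 × 10 = 6240 Ω
Allowed range: 6115.2 Ω to 6364.8 Ω.
6450 Ω lies outside that range.

no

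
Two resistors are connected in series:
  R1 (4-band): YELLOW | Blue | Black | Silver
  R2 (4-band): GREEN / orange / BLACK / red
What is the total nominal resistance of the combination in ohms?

R1: yellow, blue → 46; black ×1 → 46 Ω.
R2: green, orange → 53; black ×1 → 53 Ω.
Series: 46 + 53 = 99 Ω.

99 Ω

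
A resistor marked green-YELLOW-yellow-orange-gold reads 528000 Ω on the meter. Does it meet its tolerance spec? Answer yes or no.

yes

Green → 5 (first significant figure)
Yellow → 4 (second significant figure)
Yellow → 4 (third significant figure)
Orange → ×10^3 multiplier
Gold → ±5% tolerance
544 × 1000 = 544000 Ω
Allowed range: 516800 Ω to 571200 Ω.
528000 Ω lies inside that range.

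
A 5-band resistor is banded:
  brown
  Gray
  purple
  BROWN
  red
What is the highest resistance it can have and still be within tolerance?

Brown → 1 (first significant figure)
Grey → 8 (second significant figure)
Violet → 7 (third significant figure)
Brown → ×10 multiplier
Red → ±2% tolerance
187 × 10 = 1870 Ω
Highest = 1870 × (1 + 2/100) = 1907.4 Ω.

1907.4 Ω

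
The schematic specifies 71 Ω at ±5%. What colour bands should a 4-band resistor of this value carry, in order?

violet, brown, black, gold

71 Ω = 71 × 10^0.
7 → violet
1 → brown
Multiplier 10^0 → black.
±5% tolerance → gold.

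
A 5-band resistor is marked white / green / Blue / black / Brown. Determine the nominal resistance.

956 Ω

White → 9 (first significant figure)
Green → 5 (second significant figure)
Blue → 6 (third significant figure)
Black → ×1 multiplier
956 × 1 = 956 Ω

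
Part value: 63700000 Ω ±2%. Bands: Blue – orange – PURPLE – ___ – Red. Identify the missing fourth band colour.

green

63700000 Ω = 637 × 10^5.
The fourth band is the multiplier, 10^5, which is green.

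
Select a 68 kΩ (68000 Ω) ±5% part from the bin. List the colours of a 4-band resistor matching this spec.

blue, grey, orange, gold

68000 Ω = 68 × 10^3.
6 → blue
8 → grey
Multiplier 10^3 → orange.
±5% tolerance → gold.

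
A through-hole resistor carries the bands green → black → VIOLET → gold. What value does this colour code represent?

500000000 Ω

Green → 5 (first significant figure)
Black → 0 (second significant figure)
Violet → ×10^7 multiplier
50 × 10000000 = 500000000 Ω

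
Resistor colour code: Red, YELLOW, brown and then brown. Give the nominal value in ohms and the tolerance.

240 Ω ±1%

Red → 2 (first significant figure)
Yellow → 4 (second significant figure)
Brown → ×10 multiplier
Brown → ±1% tolerance
24 × 10 = 240 Ω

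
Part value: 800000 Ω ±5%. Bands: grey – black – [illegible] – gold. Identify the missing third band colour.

800000 Ω = 80 × 10^4.
The third band is the multiplier, 10^4, which is yellow.

yellow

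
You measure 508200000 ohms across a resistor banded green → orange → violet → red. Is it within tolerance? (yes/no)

no

Green → 5 (first significant figure)
Orange → 3 (second significant figure)
Violet → ×10^7 multiplier
Red → ±2% tolerance
53 × 10000000 = 530000000 Ω
Allowed range: 519400000 Ω to 540600000 Ω.
508200000 ohms lies outside that range.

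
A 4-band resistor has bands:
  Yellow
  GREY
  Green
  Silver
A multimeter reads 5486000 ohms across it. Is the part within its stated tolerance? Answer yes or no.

Yellow → 4 (first significant figure)
Grey → 8 (second significant figure)
Green → ×10^5 multiplier
Silver → ±10% tolerance
48 × 100000 = 4800000 Ω
Allowed range: 4320000 Ω to 5280000 Ω.
5486000 ohms lies outside that range.

no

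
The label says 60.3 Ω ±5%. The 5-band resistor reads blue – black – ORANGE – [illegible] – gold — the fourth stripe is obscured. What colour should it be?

60.3 Ω = 603 × 10^-1.
The fourth band is the multiplier, 10^-1, which is gold.

gold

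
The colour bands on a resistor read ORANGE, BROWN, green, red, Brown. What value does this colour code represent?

31500 Ω

Orange → 3 (first significant figure)
Brown → 1 (second significant figure)
Green → 5 (third significant figure)
Red → ×10^2 multiplier
315 × 100 = 31500 Ω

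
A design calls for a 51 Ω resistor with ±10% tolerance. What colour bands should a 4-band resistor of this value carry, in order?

green, brown, black, silver

51 Ω = 51 × 10^0.
5 → green
1 → brown
Multiplier 10^0 → black.
±10% tolerance → silver.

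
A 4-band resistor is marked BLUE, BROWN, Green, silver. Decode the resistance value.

6100000 Ω

Blue → 6 (first significant figure)
Brown → 1 (second significant figure)
Green → ×10^5 multiplier
61 × 100000 = 6100000 Ω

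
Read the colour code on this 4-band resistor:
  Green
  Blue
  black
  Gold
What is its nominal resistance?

56 Ω

Green → 5 (first significant figure)
Blue → 6 (second significant figure)
Black → ×1 multiplier
56 × 1 = 56 Ω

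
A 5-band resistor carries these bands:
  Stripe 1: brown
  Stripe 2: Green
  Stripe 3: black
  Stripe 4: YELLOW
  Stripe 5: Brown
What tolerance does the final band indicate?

±1%

The last band, brown, is the tolerance band.
Brown corresponds to ±1%.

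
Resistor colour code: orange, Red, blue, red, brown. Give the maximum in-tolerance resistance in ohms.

Orange → 3 (first significant figure)
Red → 2 (second significant figure)
Blue → 6 (third significant figure)
Red → ×10^2 multiplier
Brown → ±1% tolerance
326 × 100 = 32600 Ω
Maximum = 32600 × (1 + 1/100) = 32926 Ω.

32926 Ω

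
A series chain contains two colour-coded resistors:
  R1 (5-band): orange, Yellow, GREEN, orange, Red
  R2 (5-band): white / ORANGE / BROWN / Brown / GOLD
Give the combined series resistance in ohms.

354310 Ω

R1: orange, yellow, green → 345; orange ×10^3 → 345000 Ω.
R2: white, orange, brown → 931; brown ×10 → 9310 Ω.
Series: 345000 + 9310 = 354310 Ω.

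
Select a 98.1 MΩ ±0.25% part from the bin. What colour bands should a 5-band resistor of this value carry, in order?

98100000 Ω = 981 × 10^5.
9 → white
8 → grey
1 → brown
Multiplier 10^5 → green.
±0.25% tolerance → blue.

white, grey, brown, green, blue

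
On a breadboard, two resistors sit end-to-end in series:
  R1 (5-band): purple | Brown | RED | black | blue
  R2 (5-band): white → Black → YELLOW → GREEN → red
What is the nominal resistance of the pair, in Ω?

R1: violet, brown, red → 712; black ×1 → 712 Ω.
R2: white, black, yellow → 904; green ×10^5 → 90400000 Ω.
Series: 712 + 90400000 = 90400712 Ω.

90400712 Ω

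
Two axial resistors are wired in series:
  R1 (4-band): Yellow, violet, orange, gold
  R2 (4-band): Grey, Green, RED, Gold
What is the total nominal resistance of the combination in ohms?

55500 Ω

R1: yellow, violet → 47; orange ×10^3 → 47000 Ω.
R2: grey, green → 85; red ×10^2 → 8500 Ω.
Series: 47000 + 8500 = 55500 Ω.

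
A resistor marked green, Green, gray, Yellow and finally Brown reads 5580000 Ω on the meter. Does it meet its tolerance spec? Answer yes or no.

Green → 5 (first significant figure)
Green → 5 (second significant figure)
Grey → 8 (third significant figure)
Yellow → ×10^4 multiplier
Brown → ±1% tolerance
558 × 10000 = 5580000 Ω
Allowed range: 5524200 Ω to 5635800 Ω.
5580000 Ω lies inside that range.

yes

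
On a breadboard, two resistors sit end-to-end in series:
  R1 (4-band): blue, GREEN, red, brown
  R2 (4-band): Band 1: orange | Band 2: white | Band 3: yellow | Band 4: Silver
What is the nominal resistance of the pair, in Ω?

R1: blue, green → 65; red ×10^2 → 6500 Ω.
R2: orange, white → 39; yellow ×10^4 → 390000 Ω.
Series: 6500 + 390000 = 396500 Ω.

396500 Ω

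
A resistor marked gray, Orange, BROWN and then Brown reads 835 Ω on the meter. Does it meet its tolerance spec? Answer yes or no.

Grey → 8 (first significant figure)
Orange → 3 (second significant figure)
Brown → ×10 multiplier
Brown → ±1% tolerance
83 × 10 = 830 Ω
Allowed range: 821.7 Ω to 838.3 Ω.
835 Ω lies inside that range.

yes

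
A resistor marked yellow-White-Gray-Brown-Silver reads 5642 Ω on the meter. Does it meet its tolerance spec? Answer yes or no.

Yellow → 4 (first significant figure)
White → 9 (second significant figure)
Grey → 8 (third significant figure)
Brown → ×10 multiplier
Silver → ±10% tolerance
498 × 10 = 4980 Ω
Allowed range: 4482 Ω to 5478 Ω.
5642 Ω lies outside that range.

no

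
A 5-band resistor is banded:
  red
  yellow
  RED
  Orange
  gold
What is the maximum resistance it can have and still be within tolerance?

Red → 2 (first significant figure)
Yellow → 4 (second significant figure)
Red → 2 (third significant figure)
Orange → ×10^3 multiplier
Gold → ±5% tolerance
242 × 1000 = 242000 Ω
Maximum = 242000 × (1 + 5/100) = 254100 Ω.

254100 Ω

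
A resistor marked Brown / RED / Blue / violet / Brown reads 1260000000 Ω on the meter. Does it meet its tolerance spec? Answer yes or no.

yes

Brown → 1 (first significant figure)
Red → 2 (second significant figure)
Blue → 6 (third significant figure)
Violet → ×10^7 multiplier
Brown → ±1% tolerance
126 × 10000000 = 1260000000 Ω
Allowed range: 1247400000 Ω to 1272600000 Ω.
1260000000 Ω lies inside that range.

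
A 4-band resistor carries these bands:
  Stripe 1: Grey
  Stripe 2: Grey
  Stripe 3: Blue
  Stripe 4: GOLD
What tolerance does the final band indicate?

The last band, gold, is the tolerance band.
Gold corresponds to ±5%.

±5%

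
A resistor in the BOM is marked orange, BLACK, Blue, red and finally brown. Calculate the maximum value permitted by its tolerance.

Orange → 3 (first significant figure)
Black → 0 (second significant figure)
Blue → 6 (third significant figure)
Red → ×10^2 multiplier
Brown → ±1% tolerance
306 × 100 = 30600 Ω
Maximum = 30600 × (1 + 1/100) = 30906 Ω.

30906 Ω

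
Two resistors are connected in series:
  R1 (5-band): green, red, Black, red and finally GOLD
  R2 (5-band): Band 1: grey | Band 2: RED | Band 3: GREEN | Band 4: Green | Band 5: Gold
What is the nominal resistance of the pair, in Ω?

R1: green, red, black → 520; red ×10^2 → 52000 Ω.
R2: grey, red, green → 825; green ×10^5 → 82500000 Ω.
Series: 52000 + 82500000 = 82552000 Ω.

82552000 Ω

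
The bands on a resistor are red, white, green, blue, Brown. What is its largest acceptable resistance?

297950000 Ω

Red → 2 (first significant figure)
White → 9 (second significant figure)
Green → 5 (third significant figure)
Blue → ×10^6 multiplier
Brown → ±1% tolerance
295 × 1000000 = 295000000 Ω
Largest = 295000000 × (1 + 1/100) = 297950000 Ω.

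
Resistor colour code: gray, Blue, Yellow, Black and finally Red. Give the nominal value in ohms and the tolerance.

Grey → 8 (first significant figure)
Blue → 6 (second significant figure)
Yellow → 4 (third significant figure)
Black → ×1 multiplier
Red → ±2% tolerance
864 × 1 = 864 Ω

864 Ω ±2%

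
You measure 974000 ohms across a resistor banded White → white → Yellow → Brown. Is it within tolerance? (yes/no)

no

White → 9 (first significant figure)
White → 9 (second significant figure)
Yellow → ×10^4 multiplier
Brown → ±1% tolerance
99 × 10000 = 990000 Ω
Allowed range: 980100 Ω to 999900 Ω.
974000 ohms lies outside that range.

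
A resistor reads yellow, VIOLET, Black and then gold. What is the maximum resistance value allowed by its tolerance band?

Yellow → 4 (first significant figure)
Violet → 7 (second significant figure)
Black → ×1 multiplier
Gold → ±5% tolerance
47 × 1 = 47 Ω
Maximum = 47 × (1 + 5/100) = 49.35 Ω.

49.35 Ω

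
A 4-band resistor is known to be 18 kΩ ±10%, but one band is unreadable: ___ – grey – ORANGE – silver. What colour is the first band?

18000 Ω = 18 × 10^3.
The first band gives digit 1 of the significand, and 1 is brown.

brown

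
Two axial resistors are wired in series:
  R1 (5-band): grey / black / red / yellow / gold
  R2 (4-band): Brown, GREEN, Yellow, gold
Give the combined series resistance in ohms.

8170000 Ω

R1: grey, black, red → 802; yellow ×10^4 → 8020000 Ω.
R2: brown, green → 15; yellow ×10^4 → 150000 Ω.
Series: 8020000 + 150000 = 8170000 Ω.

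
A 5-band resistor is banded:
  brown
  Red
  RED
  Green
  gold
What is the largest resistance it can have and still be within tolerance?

Brown → 1 (first significant figure)
Red → 2 (second significant figure)
Red → 2 (third significant figure)
Green → ×10^5 multiplier
Gold → ±5% tolerance
122 × 100000 = 12200000 Ω
Largest = 12200000 × (1 + 5/100) = 12810000 Ω.

12810000 Ω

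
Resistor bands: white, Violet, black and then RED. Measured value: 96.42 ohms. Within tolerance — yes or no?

White → 9 (first significant figure)
Violet → 7 (second significant figure)
Black → ×1 multiplier
Red → ±2% tolerance
97 × 1 = 97 Ω
Allowed range: 95.06 Ω to 98.94 Ω.
96.42 ohms lies inside that range.

yes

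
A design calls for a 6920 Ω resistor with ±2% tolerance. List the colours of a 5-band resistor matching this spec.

blue, white, red, brown, red

6920 Ω = 692 × 10^1.
6 → blue
9 → white
2 → red
Multiplier 10^1 → brown.
±2% tolerance → red.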